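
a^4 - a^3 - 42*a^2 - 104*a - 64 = (a - 8)*(a + 1)*(a + 2)*(a + 4)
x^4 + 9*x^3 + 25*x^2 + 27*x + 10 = (x + 1)^2*(x + 2)*(x + 5)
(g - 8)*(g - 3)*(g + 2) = g^3 - 9*g^2 + 2*g + 48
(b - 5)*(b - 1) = b^2 - 6*b + 5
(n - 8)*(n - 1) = n^2 - 9*n + 8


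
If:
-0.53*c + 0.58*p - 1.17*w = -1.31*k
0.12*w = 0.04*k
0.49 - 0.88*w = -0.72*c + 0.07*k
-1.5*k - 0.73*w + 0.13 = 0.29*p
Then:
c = -0.57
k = 0.22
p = -0.87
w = 0.07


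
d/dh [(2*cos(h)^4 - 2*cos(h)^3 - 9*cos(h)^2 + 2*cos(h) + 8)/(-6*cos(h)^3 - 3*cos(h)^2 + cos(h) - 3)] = 4*(12*cos(h)^6 + 12*cos(h)^5 + 42*cos(h)^4 + 4*cos(h)^3 - 159*cos(h)^2 - 102*cos(h) + 14)*sin(h)/(7*cos(h) + 3*cos(2*h) + 3*cos(3*h) + 9)^2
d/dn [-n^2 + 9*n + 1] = 9 - 2*n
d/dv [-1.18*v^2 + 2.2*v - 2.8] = 2.2 - 2.36*v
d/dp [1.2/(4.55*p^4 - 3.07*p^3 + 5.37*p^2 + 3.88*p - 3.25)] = (-21.84*p^3 + 11.052*p^2 - 12.888*p - 4.656)/(4.55*p^4 - 3.07*p^3 + 5.37*p^2 + 3.88*p - 3.25)^2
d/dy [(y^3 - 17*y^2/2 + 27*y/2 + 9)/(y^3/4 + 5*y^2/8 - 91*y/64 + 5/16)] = 32*(352*y^4 - 1228*y^3 - 277*y^2 - 2120*y + 2178)/(256*y^6 + 1280*y^5 - 1312*y^4 - 6640*y^3 + 9881*y^2 - 3640*y + 400)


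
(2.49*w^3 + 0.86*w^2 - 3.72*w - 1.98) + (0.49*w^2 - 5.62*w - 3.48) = 2.49*w^3 + 1.35*w^2 - 9.34*w - 5.46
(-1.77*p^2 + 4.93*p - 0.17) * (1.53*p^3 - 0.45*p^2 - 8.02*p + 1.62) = -2.7081*p^5 + 8.3394*p^4 + 11.7168*p^3 - 42.3295*p^2 + 9.35*p - 0.2754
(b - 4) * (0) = 0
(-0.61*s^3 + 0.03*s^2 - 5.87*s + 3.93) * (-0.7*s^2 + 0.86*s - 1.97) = 0.427*s^5 - 0.5456*s^4 + 5.3365*s^3 - 7.8583*s^2 + 14.9437*s - 7.7421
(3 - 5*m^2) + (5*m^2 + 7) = 10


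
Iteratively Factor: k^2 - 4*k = (k)*(k - 4)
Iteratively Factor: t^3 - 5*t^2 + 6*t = (t)*(t^2 - 5*t + 6) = t*(t - 2)*(t - 3)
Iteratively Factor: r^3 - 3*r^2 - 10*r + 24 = (r - 2)*(r^2 - r - 12) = (r - 4)*(r - 2)*(r + 3)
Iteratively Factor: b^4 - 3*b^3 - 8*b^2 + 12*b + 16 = (b - 2)*(b^3 - b^2 - 10*b - 8) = (b - 4)*(b - 2)*(b^2 + 3*b + 2) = (b - 4)*(b - 2)*(b + 1)*(b + 2)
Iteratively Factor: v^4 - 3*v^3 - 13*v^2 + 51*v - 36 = (v - 3)*(v^3 - 13*v + 12) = (v - 3)*(v + 4)*(v^2 - 4*v + 3) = (v - 3)^2*(v + 4)*(v - 1)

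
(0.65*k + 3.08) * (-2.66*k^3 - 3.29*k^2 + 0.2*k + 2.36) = -1.729*k^4 - 10.3313*k^3 - 10.0032*k^2 + 2.15*k + 7.2688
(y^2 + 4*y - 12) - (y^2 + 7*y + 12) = -3*y - 24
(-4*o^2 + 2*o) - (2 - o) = -4*o^2 + 3*o - 2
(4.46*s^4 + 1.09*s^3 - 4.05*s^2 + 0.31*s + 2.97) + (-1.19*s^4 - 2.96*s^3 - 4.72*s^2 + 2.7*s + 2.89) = 3.27*s^4 - 1.87*s^3 - 8.77*s^2 + 3.01*s + 5.86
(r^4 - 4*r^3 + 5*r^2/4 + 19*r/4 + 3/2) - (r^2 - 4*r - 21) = r^4 - 4*r^3 + r^2/4 + 35*r/4 + 45/2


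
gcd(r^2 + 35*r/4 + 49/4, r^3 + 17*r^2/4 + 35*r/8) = r + 7/4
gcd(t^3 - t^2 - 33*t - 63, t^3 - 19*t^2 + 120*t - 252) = t - 7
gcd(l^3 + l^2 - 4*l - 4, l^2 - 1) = l + 1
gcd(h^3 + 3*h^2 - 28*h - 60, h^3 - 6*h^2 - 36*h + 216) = h + 6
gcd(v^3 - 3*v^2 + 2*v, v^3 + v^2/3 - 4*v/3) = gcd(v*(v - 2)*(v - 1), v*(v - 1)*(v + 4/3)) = v^2 - v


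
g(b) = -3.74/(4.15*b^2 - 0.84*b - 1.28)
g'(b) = -3.74*(0.84 - 8.3*b)/(4.15*b^2 - 0.84*b - 1.28)^2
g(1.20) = -1.01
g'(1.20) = 2.51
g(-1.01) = -0.98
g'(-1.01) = -2.39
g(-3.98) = -0.06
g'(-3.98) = -0.03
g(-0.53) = -11.30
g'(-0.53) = -178.91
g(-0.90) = -1.32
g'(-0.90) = -3.86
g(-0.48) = -47.13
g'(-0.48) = -2864.68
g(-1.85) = -0.26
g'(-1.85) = -0.29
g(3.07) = -0.11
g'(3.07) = 0.07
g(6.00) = -0.03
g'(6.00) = 0.01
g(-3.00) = -0.10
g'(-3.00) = -0.06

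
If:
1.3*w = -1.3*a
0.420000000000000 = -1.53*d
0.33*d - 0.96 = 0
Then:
No Solution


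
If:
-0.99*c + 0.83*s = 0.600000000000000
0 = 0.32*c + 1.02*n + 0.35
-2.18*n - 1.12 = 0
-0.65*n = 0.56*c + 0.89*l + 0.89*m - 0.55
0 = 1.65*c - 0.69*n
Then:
No Solution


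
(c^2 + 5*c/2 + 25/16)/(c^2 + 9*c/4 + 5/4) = (c + 5/4)/(c + 1)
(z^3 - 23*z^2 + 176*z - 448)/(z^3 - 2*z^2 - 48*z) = (z^2 - 15*z + 56)/(z*(z + 6))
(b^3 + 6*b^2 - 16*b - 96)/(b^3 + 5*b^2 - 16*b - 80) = (b + 6)/(b + 5)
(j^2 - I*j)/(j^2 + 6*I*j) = (j - I)/(j + 6*I)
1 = 1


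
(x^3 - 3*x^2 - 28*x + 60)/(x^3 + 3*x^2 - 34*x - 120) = (x - 2)/(x + 4)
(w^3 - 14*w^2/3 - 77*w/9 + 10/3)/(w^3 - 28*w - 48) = (9*w^2 + 12*w - 5)/(9*(w^2 + 6*w + 8))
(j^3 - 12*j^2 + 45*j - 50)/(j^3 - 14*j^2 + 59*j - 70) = (j - 5)/(j - 7)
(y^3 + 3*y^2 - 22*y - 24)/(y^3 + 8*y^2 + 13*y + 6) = (y - 4)/(y + 1)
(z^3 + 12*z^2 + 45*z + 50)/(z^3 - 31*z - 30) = (z^2 + 7*z + 10)/(z^2 - 5*z - 6)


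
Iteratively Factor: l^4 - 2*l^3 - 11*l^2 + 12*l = (l)*(l^3 - 2*l^2 - 11*l + 12) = l*(l - 4)*(l^2 + 2*l - 3) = l*(l - 4)*(l - 1)*(l + 3)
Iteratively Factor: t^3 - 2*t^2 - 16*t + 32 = (t - 2)*(t^2 - 16) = (t - 4)*(t - 2)*(t + 4)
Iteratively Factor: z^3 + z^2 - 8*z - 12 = (z + 2)*(z^2 - z - 6) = (z + 2)^2*(z - 3)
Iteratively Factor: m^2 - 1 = (m + 1)*(m - 1)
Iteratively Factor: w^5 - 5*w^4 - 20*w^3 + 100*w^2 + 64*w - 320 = (w - 4)*(w^4 - w^3 - 24*w^2 + 4*w + 80) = (w - 4)*(w + 2)*(w^3 - 3*w^2 - 18*w + 40) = (w - 4)*(w + 2)*(w + 4)*(w^2 - 7*w + 10) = (w - 5)*(w - 4)*(w + 2)*(w + 4)*(w - 2)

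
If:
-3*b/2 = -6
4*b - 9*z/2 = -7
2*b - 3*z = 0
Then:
No Solution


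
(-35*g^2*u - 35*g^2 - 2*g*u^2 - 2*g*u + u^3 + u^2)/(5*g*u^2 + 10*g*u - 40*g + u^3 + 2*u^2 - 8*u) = (-7*g*u - 7*g + u^2 + u)/(u^2 + 2*u - 8)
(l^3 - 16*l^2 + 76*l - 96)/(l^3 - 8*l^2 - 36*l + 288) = (l - 2)/(l + 6)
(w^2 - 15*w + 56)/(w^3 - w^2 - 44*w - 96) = (w - 7)/(w^2 + 7*w + 12)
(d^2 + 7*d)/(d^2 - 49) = d/(d - 7)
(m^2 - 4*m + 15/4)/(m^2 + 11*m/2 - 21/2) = (m - 5/2)/(m + 7)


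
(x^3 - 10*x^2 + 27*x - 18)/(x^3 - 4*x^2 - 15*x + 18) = (x - 3)/(x + 3)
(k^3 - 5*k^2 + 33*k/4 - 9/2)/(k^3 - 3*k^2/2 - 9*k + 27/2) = (k^2 - 7*k/2 + 3)/(k^2 - 9)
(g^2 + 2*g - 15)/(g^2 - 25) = (g - 3)/(g - 5)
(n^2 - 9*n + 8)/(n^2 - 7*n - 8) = (n - 1)/(n + 1)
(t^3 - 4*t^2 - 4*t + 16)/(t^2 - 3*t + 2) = (t^2 - 2*t - 8)/(t - 1)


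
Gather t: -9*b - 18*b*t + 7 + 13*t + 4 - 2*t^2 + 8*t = -9*b - 2*t^2 + t*(21 - 18*b) + 11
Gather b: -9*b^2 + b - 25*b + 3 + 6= -9*b^2 - 24*b + 9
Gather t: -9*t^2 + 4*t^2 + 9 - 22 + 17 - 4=-5*t^2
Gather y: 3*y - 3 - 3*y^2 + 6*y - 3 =-3*y^2 + 9*y - 6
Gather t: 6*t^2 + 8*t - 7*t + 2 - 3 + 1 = 6*t^2 + t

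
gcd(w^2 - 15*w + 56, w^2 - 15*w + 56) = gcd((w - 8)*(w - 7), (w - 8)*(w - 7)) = w^2 - 15*w + 56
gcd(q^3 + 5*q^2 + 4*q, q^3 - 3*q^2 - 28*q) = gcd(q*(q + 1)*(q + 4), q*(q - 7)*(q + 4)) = q^2 + 4*q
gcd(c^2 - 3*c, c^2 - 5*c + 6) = c - 3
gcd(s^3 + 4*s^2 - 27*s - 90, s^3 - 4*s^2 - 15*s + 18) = s + 3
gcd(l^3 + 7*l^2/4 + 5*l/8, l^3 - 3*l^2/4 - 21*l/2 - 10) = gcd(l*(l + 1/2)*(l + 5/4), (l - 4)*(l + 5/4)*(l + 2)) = l + 5/4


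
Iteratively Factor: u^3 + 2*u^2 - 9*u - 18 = (u + 3)*(u^2 - u - 6) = (u + 2)*(u + 3)*(u - 3)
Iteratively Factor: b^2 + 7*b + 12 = (b + 4)*(b + 3)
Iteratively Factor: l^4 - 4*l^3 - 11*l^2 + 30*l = (l - 2)*(l^3 - 2*l^2 - 15*l) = l*(l - 2)*(l^2 - 2*l - 15) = l*(l - 5)*(l - 2)*(l + 3)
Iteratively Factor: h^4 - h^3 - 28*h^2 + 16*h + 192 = (h + 4)*(h^3 - 5*h^2 - 8*h + 48) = (h + 3)*(h + 4)*(h^2 - 8*h + 16) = (h - 4)*(h + 3)*(h + 4)*(h - 4)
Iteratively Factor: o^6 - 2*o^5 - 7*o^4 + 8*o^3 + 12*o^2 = (o + 1)*(o^5 - 3*o^4 - 4*o^3 + 12*o^2) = (o - 2)*(o + 1)*(o^4 - o^3 - 6*o^2) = o*(o - 2)*(o + 1)*(o^3 - o^2 - 6*o) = o^2*(o - 2)*(o + 1)*(o^2 - o - 6) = o^2*(o - 2)*(o + 1)*(o + 2)*(o - 3)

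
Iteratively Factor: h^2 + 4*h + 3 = (h + 3)*(h + 1)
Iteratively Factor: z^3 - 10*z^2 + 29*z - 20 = (z - 1)*(z^2 - 9*z + 20) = (z - 5)*(z - 1)*(z - 4)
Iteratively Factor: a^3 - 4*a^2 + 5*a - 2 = (a - 1)*(a^2 - 3*a + 2) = (a - 1)^2*(a - 2)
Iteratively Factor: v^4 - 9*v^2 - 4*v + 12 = (v + 2)*(v^3 - 2*v^2 - 5*v + 6) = (v + 2)^2*(v^2 - 4*v + 3) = (v - 3)*(v + 2)^2*(v - 1)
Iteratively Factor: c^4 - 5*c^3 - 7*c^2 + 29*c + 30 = (c - 3)*(c^3 - 2*c^2 - 13*c - 10) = (c - 3)*(c + 1)*(c^2 - 3*c - 10) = (c - 5)*(c - 3)*(c + 1)*(c + 2)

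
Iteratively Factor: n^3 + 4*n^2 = (n)*(n^2 + 4*n) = n^2*(n + 4)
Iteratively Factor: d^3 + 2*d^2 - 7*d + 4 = (d - 1)*(d^2 + 3*d - 4) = (d - 1)^2*(d + 4)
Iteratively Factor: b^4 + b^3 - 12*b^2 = (b - 3)*(b^3 + 4*b^2) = b*(b - 3)*(b^2 + 4*b) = b^2*(b - 3)*(b + 4)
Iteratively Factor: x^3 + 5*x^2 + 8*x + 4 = (x + 2)*(x^2 + 3*x + 2) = (x + 2)^2*(x + 1)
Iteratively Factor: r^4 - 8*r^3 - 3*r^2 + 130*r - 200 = (r - 5)*(r^3 - 3*r^2 - 18*r + 40) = (r - 5)*(r - 2)*(r^2 - r - 20) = (r - 5)^2*(r - 2)*(r + 4)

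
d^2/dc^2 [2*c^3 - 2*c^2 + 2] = 12*c - 4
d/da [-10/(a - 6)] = 10/(a - 6)^2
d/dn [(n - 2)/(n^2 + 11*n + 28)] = (n^2 + 11*n - (n - 2)*(2*n + 11) + 28)/(n^2 + 11*n + 28)^2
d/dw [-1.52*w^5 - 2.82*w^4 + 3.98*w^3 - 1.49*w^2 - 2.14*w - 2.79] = -7.6*w^4 - 11.28*w^3 + 11.94*w^2 - 2.98*w - 2.14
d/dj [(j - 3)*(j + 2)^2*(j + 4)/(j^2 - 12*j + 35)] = (2*j^5 - 31*j^4 + 20*j^3 + 617*j^2 - 184*j - 2116)/(j^4 - 24*j^3 + 214*j^2 - 840*j + 1225)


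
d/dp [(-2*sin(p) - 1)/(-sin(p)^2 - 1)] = 2*(-sin(p) + cos(p)^2)*cos(p)/(sin(p)^2 + 1)^2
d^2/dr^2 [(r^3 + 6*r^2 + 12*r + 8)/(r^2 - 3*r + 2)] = 2*(37*r^3 - 30*r^2 - 132*r + 152)/(r^6 - 9*r^5 + 33*r^4 - 63*r^3 + 66*r^2 - 36*r + 8)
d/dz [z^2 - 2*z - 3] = 2*z - 2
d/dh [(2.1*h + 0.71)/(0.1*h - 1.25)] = (3.37 - 0.2696*h)/(0.1*h - 1.25)^3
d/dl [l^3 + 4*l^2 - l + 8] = 3*l^2 + 8*l - 1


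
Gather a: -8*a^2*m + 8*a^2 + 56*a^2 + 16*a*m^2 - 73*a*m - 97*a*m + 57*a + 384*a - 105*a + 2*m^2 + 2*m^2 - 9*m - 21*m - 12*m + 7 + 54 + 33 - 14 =a^2*(64 - 8*m) + a*(16*m^2 - 170*m + 336) + 4*m^2 - 42*m + 80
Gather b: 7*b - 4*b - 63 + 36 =3*b - 27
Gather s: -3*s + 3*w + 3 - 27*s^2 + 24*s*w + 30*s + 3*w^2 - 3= -27*s^2 + s*(24*w + 27) + 3*w^2 + 3*w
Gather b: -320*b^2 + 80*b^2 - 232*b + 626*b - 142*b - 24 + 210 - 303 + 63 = -240*b^2 + 252*b - 54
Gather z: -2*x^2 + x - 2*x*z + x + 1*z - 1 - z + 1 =-2*x^2 - 2*x*z + 2*x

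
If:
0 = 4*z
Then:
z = 0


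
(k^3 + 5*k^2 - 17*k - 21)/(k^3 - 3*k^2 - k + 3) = (k + 7)/(k - 1)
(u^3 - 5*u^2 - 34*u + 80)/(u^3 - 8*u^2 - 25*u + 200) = (u - 2)/(u - 5)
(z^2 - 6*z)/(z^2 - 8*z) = (z - 6)/(z - 8)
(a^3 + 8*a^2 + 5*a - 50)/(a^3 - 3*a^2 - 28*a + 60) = (a + 5)/(a - 6)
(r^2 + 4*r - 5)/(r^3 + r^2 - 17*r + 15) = 1/(r - 3)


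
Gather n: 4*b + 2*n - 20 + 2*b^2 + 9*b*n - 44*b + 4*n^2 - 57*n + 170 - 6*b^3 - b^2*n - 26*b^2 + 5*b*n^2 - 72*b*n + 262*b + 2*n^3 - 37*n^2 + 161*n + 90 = -6*b^3 - 24*b^2 + 222*b + 2*n^3 + n^2*(5*b - 33) + n*(-b^2 - 63*b + 106) + 240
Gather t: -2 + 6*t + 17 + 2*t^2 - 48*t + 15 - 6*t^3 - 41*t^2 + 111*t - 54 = -6*t^3 - 39*t^2 + 69*t - 24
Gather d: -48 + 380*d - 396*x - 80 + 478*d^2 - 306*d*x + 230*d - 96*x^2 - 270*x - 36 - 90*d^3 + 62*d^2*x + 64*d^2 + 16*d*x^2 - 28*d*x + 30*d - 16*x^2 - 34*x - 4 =-90*d^3 + d^2*(62*x + 542) + d*(16*x^2 - 334*x + 640) - 112*x^2 - 700*x - 168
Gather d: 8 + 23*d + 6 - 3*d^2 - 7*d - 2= -3*d^2 + 16*d + 12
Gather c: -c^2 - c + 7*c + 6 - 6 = -c^2 + 6*c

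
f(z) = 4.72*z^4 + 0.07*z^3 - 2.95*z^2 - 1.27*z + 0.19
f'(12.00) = 32582.81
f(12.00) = 97555.03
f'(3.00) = 492.68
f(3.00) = 354.04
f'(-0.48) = -0.48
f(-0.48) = 0.36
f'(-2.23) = -196.44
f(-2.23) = 104.30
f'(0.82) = 4.44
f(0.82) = -0.66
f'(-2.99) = -486.43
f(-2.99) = 352.99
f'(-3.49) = -780.68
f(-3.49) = 665.95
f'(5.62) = 3323.49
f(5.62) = 4620.85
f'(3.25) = 629.89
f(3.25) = 493.90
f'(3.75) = 975.18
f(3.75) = 891.03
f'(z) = 18.88*z^3 + 0.21*z^2 - 5.9*z - 1.27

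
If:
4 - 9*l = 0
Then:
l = 4/9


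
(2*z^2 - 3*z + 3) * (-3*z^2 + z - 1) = -6*z^4 + 11*z^3 - 14*z^2 + 6*z - 3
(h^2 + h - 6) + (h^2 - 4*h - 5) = 2*h^2 - 3*h - 11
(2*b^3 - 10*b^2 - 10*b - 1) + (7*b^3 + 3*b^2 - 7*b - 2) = 9*b^3 - 7*b^2 - 17*b - 3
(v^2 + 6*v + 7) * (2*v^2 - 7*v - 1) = 2*v^4 + 5*v^3 - 29*v^2 - 55*v - 7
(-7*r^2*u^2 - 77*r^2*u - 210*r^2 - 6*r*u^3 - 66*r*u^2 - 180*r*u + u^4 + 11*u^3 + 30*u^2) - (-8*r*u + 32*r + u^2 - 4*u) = -7*r^2*u^2 - 77*r^2*u - 210*r^2 - 6*r*u^3 - 66*r*u^2 - 172*r*u - 32*r + u^4 + 11*u^3 + 29*u^2 + 4*u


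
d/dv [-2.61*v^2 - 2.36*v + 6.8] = -5.22*v - 2.36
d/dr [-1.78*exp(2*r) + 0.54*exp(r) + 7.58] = (0.54 - 3.56*exp(r))*exp(r)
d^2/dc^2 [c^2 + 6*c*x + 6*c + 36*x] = 2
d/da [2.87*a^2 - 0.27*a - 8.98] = 5.74*a - 0.27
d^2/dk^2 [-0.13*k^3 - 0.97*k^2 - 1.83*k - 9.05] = -0.78*k - 1.94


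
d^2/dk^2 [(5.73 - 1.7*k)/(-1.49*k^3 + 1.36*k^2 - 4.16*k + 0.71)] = (22.64502*k^5 - 173.323356*k^4 + 170.994432*k^3 - 255.10908*k^2 + 148.288566*k - 177.21416)/(3.307949*k^9 - 9.058008*k^8 + 35.97456*k^7 - 57.823213*k^6 + 109.071504*k^5 - 100.95168*k^4 + 98.345999*k^3 - 38.917656*k^2 + 6.291168*k - 0.357911)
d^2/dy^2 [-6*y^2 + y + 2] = -12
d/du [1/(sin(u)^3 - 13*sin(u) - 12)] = (13 - 3*sin(u)^2)*cos(u)/(-sin(u)^3 + 13*sin(u) + 12)^2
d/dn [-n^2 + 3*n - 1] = 3 - 2*n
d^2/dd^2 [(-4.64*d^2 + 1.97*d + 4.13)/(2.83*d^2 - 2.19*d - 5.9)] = (5.6843418860808e-14*d^4 - 25.95959*d^3 - 266.383938*d^2 + 43.779534*d - 196.412534)/(22.665187*d^6 - 52.618473*d^5 - 101.038641*d^4 + 208.895121*d^3 + 210.64593*d^2 - 228.7017*d - 205.379)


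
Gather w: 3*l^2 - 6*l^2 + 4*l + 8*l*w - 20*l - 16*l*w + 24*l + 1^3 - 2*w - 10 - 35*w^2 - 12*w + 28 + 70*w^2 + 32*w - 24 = -3*l^2 + 8*l + 35*w^2 + w*(18 - 8*l) - 5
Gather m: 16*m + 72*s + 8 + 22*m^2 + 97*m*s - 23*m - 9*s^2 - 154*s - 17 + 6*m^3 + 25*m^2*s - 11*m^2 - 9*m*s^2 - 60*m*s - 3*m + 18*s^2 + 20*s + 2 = 6*m^3 + m^2*(25*s + 11) + m*(-9*s^2 + 37*s - 10) + 9*s^2 - 62*s - 7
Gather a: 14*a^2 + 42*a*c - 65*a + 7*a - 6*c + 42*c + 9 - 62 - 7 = 14*a^2 + a*(42*c - 58) + 36*c - 60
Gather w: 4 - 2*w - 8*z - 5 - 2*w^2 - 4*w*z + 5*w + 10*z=-2*w^2 + w*(3 - 4*z) + 2*z - 1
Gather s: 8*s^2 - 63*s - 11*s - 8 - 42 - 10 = 8*s^2 - 74*s - 60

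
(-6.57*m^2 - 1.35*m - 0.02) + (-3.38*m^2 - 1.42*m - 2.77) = -9.95*m^2 - 2.77*m - 2.79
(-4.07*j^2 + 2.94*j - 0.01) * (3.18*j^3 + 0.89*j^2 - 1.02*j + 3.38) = -12.9426*j^5 + 5.7269*j^4 + 6.7362*j^3 - 16.7643*j^2 + 9.9474*j - 0.0338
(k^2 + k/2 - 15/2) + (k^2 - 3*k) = 2*k^2 - 5*k/2 - 15/2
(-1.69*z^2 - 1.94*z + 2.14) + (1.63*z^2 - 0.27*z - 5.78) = -0.0600000000000001*z^2 - 2.21*z - 3.64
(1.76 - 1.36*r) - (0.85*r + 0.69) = 1.07 - 2.21*r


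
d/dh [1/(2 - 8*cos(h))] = -2*sin(h)/(4*cos(h) - 1)^2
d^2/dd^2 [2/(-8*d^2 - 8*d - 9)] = 32*(8*d^2 + 8*d - 8*(2*d + 1)^2 + 9)/(8*d^2 + 8*d + 9)^3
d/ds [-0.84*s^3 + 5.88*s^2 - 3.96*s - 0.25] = -2.52*s^2 + 11.76*s - 3.96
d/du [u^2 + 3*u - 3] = 2*u + 3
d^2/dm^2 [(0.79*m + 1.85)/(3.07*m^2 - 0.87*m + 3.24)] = ((0.79*m + 1.85)*(6.14*m - 0.87)*(12.28*m - 1.74) - (14.5518*m + 9.9844)*(3.07*m^2 - 0.87*m + 3.24))/(3.07*m^2 - 0.87*m + 3.24)^3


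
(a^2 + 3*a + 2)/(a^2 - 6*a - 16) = (a + 1)/(a - 8)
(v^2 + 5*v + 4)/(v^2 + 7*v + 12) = (v + 1)/(v + 3)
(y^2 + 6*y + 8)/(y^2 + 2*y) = (y + 4)/y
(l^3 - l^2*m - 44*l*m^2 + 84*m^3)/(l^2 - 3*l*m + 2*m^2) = (l^2 + l*m - 42*m^2)/(l - m)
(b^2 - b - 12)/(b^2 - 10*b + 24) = (b + 3)/(b - 6)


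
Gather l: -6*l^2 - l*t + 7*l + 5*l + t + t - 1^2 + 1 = -6*l^2 + l*(12 - t) + 2*t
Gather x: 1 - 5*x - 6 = -5*x - 5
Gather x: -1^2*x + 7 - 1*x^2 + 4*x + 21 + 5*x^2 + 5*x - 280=4*x^2 + 8*x - 252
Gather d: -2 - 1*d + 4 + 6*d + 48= 5*d + 50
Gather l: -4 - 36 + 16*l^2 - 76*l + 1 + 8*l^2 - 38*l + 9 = 24*l^2 - 114*l - 30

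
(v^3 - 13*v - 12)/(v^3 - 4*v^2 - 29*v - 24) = (v - 4)/(v - 8)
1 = 1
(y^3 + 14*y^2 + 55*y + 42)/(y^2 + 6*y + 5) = (y^2 + 13*y + 42)/(y + 5)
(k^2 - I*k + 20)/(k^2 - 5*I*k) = (k + 4*I)/k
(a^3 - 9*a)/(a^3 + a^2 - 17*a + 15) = a*(a + 3)/(a^2 + 4*a - 5)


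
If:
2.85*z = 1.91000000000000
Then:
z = 0.67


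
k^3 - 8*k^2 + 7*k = k*(k - 7)*(k - 1)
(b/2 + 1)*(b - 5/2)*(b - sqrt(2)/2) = b^3/2 - sqrt(2)*b^2/4 - b^2/4 - 5*b/2 + sqrt(2)*b/8 + 5*sqrt(2)/4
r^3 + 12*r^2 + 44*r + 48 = (r + 2)*(r + 4)*(r + 6)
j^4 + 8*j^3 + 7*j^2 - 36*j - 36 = (j - 2)*(j + 1)*(j + 3)*(j + 6)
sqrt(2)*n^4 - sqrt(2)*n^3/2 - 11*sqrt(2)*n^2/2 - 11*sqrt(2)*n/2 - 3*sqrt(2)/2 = (n - 3)*(n + 1/2)*(n + 1)*(sqrt(2)*n + sqrt(2))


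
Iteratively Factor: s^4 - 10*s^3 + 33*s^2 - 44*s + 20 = (s - 2)*(s^3 - 8*s^2 + 17*s - 10) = (s - 2)*(s - 1)*(s^2 - 7*s + 10) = (s - 2)^2*(s - 1)*(s - 5)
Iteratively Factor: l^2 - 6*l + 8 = (l - 4)*(l - 2)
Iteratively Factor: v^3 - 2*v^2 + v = (v)*(v^2 - 2*v + 1) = v*(v - 1)*(v - 1)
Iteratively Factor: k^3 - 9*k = (k + 3)*(k^2 - 3*k) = k*(k + 3)*(k - 3)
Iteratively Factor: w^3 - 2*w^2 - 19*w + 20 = (w + 4)*(w^2 - 6*w + 5) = (w - 5)*(w + 4)*(w - 1)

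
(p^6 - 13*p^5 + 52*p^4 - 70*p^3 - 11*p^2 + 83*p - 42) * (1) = p^6 - 13*p^5 + 52*p^4 - 70*p^3 - 11*p^2 + 83*p - 42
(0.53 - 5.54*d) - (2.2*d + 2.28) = -7.74*d - 1.75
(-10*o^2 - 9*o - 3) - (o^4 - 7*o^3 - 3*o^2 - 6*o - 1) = -o^4 + 7*o^3 - 7*o^2 - 3*o - 2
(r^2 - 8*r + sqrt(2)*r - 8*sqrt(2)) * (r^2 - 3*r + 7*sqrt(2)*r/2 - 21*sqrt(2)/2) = r^4 - 11*r^3 + 9*sqrt(2)*r^3/2 - 99*sqrt(2)*r^2/2 + 31*r^2 - 77*r + 108*sqrt(2)*r + 168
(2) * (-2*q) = -4*q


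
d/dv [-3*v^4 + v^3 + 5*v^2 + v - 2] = -12*v^3 + 3*v^2 + 10*v + 1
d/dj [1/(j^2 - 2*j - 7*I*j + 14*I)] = (-2*j + 2 + 7*I)/(j^2 - 2*j - 7*I*j + 14*I)^2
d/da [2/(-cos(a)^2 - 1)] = -8*sin(2*a)/(cos(2*a) + 3)^2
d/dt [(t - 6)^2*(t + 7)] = (t - 6)*(3*t + 8)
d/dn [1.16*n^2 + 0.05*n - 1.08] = 2.32*n + 0.05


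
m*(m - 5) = m^2 - 5*m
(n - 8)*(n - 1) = n^2 - 9*n + 8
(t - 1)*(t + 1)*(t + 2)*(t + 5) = t^4 + 7*t^3 + 9*t^2 - 7*t - 10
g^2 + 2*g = g*(g + 2)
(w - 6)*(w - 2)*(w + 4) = w^3 - 4*w^2 - 20*w + 48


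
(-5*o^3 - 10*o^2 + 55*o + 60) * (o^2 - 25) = -5*o^5 - 10*o^4 + 180*o^3 + 310*o^2 - 1375*o - 1500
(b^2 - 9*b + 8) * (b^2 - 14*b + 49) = b^4 - 23*b^3 + 183*b^2 - 553*b + 392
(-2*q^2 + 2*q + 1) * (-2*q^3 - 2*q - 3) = 4*q^5 - 4*q^4 + 2*q^3 + 2*q^2 - 8*q - 3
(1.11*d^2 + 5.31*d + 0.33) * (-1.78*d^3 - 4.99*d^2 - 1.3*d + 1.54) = -1.9758*d^5 - 14.9907*d^4 - 28.5273*d^3 - 6.8403*d^2 + 7.7484*d + 0.5082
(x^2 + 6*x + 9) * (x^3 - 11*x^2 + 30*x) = x^5 - 5*x^4 - 27*x^3 + 81*x^2 + 270*x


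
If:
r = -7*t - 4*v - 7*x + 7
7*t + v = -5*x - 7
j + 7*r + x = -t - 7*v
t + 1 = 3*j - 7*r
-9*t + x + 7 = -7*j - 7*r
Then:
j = -46232/8795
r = -15727/8795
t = -37402/8795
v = 22599/8795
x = 7106/1759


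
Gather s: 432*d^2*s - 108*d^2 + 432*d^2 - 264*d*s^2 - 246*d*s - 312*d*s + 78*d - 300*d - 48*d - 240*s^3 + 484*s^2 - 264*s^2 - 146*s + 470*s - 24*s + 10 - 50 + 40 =324*d^2 - 270*d - 240*s^3 + s^2*(220 - 264*d) + s*(432*d^2 - 558*d + 300)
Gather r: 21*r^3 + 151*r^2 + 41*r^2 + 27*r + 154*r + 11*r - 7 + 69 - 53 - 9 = 21*r^3 + 192*r^2 + 192*r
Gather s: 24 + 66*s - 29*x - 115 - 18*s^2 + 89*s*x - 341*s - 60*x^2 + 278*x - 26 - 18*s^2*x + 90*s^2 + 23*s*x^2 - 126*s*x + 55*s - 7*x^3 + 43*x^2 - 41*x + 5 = s^2*(72 - 18*x) + s*(23*x^2 - 37*x - 220) - 7*x^3 - 17*x^2 + 208*x - 112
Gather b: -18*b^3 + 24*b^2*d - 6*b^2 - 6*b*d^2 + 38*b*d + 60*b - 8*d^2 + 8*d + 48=-18*b^3 + b^2*(24*d - 6) + b*(-6*d^2 + 38*d + 60) - 8*d^2 + 8*d + 48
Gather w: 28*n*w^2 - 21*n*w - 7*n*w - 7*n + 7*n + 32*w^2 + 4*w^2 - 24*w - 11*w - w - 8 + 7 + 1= w^2*(28*n + 36) + w*(-28*n - 36)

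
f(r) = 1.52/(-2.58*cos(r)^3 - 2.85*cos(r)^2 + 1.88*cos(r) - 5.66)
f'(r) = 1.52*(-7.74*sin(r)*cos(r)^2 - 5.7*sin(r)*cos(r) + 1.88*sin(r))/(-2.58*cos(r)^3 - 2.85*cos(r)^2 + 1.88*cos(r) - 5.66)^2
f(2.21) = -0.21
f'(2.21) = 0.06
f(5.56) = -0.22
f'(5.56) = 0.14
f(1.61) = -0.26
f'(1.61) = 0.10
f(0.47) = -0.19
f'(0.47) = -0.10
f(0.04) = -0.17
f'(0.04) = -0.01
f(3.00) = -0.19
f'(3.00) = -0.00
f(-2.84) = -0.19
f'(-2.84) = -0.00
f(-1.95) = -0.23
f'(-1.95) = -0.09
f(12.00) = -0.20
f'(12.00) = 0.12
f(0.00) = -0.17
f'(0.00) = 0.00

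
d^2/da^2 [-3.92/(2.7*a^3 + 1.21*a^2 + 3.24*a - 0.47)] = ((63.504*a + 9.4864)*(2.7*a^3 + 1.21*a^2 + 3.24*a - 0.47) - 3.92*(8.1*a^2 + 2.42*a + 3.24)*(16.2*a^2 + 4.84*a + 6.48))/(2.7*a^3 + 1.21*a^2 + 3.24*a - 0.47)^3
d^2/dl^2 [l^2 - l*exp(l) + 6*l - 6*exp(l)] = -l*exp(l) - 8*exp(l) + 2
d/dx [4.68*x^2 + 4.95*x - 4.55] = 9.36*x + 4.95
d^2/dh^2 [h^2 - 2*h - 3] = 2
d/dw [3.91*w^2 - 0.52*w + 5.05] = 7.82*w - 0.52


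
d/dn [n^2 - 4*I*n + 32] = 2*n - 4*I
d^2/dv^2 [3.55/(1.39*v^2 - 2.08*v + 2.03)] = (-13.71791*v^2 + 20.52752*v + 3.55*(2.78*v - 2.08)*(5.56*v - 4.16) - 20.03407)/(1.39*v^2 - 2.08*v + 2.03)^3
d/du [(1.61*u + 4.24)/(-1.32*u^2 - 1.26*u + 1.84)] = (2.1252*u^2 + 11.1936*u + 8.3048)/(1.7424*u^4 + 3.3264*u^3 - 3.27*u^2 - 4.6368*u + 3.3856)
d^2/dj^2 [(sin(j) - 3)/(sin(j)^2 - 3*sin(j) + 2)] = (-sin(j)^4 + 8*sin(j)^3 - 5*sin(j)^2 - 26*sin(j) + 30)/((sin(j) - 2)^3*(sin(j) - 1)^2)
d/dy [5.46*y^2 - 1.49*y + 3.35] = 10.92*y - 1.49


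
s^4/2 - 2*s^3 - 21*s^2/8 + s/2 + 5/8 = (s/2 + 1/2)*(s - 5)*(s - 1/2)*(s + 1/2)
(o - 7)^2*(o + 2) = o^3 - 12*o^2 + 21*o + 98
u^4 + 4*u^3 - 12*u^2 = u^2*(u - 2)*(u + 6)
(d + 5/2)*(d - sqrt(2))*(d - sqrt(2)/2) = d^3 - 3*sqrt(2)*d^2/2 + 5*d^2/2 - 15*sqrt(2)*d/4 + d + 5/2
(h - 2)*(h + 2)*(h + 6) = h^3 + 6*h^2 - 4*h - 24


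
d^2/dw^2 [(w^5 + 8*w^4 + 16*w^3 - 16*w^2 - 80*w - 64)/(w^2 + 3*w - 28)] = 2*(3*w^7 + 32*w^6 - 126*w^5 - 1716*w^4 + 3024*w^3 + 32064*w^2 + 30336*w - 21632)/(w^6 + 9*w^5 - 57*w^4 - 477*w^3 + 1596*w^2 + 7056*w - 21952)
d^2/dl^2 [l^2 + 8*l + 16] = 2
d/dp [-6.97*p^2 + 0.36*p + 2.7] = 0.36 - 13.94*p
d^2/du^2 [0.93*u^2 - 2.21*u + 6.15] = 1.86000000000000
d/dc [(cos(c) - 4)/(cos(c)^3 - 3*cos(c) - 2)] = (3*cos(c)/2 - 6*cos(2*c) + cos(3*c)/2 + 8)*sin(c)/((cos(c) - 2)^2*(cos(c) + 1)^4)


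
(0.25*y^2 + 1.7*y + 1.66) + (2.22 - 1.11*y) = 0.25*y^2 + 0.59*y + 3.88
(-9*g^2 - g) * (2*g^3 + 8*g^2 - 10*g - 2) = -18*g^5 - 74*g^4 + 82*g^3 + 28*g^2 + 2*g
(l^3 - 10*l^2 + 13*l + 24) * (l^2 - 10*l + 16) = l^5 - 20*l^4 + 129*l^3 - 266*l^2 - 32*l + 384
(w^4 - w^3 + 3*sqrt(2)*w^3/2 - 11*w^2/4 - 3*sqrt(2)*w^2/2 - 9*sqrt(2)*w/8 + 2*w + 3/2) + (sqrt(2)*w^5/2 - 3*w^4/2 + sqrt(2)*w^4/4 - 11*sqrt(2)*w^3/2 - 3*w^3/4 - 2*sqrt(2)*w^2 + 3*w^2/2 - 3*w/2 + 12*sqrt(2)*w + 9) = sqrt(2)*w^5/2 - w^4/2 + sqrt(2)*w^4/4 - 4*sqrt(2)*w^3 - 7*w^3/4 - 7*sqrt(2)*w^2/2 - 5*w^2/4 + w/2 + 87*sqrt(2)*w/8 + 21/2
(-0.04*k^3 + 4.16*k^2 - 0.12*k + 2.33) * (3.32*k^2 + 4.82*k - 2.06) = -0.1328*k^5 + 13.6184*k^4 + 19.7352*k^3 - 1.4124*k^2 + 11.4778*k - 4.7998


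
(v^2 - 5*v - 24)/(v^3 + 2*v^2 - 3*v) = (v - 8)/(v*(v - 1))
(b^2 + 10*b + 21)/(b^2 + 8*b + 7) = (b + 3)/(b + 1)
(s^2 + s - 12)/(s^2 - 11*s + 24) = (s + 4)/(s - 8)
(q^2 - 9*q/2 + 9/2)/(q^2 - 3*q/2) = (q - 3)/q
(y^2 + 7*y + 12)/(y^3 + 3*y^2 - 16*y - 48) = 1/(y - 4)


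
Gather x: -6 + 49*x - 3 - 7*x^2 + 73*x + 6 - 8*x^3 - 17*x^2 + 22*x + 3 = -8*x^3 - 24*x^2 + 144*x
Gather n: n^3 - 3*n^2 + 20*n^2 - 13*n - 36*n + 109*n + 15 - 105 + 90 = n^3 + 17*n^2 + 60*n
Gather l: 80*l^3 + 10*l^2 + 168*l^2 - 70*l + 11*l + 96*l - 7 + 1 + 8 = 80*l^3 + 178*l^2 + 37*l + 2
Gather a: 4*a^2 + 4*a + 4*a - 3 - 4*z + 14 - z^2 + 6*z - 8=4*a^2 + 8*a - z^2 + 2*z + 3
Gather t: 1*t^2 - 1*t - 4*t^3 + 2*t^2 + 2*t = -4*t^3 + 3*t^2 + t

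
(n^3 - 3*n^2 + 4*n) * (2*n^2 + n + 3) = 2*n^5 - 5*n^4 + 8*n^3 - 5*n^2 + 12*n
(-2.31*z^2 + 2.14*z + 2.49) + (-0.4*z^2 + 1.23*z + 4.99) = -2.71*z^2 + 3.37*z + 7.48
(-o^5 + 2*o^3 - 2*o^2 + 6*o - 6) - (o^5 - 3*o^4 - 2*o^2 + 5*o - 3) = -2*o^5 + 3*o^4 + 2*o^3 + o - 3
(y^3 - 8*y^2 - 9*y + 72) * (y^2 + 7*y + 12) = y^5 - y^4 - 53*y^3 - 87*y^2 + 396*y + 864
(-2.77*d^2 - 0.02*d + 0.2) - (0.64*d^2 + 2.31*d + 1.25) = -3.41*d^2 - 2.33*d - 1.05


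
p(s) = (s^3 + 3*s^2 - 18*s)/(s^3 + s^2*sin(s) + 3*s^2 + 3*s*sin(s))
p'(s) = (3*s^2 + 6*s - 18)/(s^3 + s^2*sin(s) + 3*s^2 + 3*s*sin(s)) + (s^3 + 3*s^2 - 18*s)*(-s^2*cos(s) - 3*s^2 - 2*s*sin(s) - 3*s*cos(s) - 6*s - 3*sin(s))/(s^3 + s^2*sin(s) + 3*s^2 + 3*s*sin(s))^2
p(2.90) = -0.05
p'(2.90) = 0.48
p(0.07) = -41.40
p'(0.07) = 611.69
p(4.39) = 0.57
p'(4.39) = 0.27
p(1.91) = -0.62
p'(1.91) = 0.76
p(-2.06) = 7.21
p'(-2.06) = -5.96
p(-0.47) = 8.22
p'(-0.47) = 12.71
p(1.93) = -0.60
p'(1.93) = 0.74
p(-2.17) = 7.96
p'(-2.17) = -7.90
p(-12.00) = 0.87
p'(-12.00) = 0.03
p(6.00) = 0.70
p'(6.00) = -0.03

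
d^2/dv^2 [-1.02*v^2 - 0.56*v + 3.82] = -2.04000000000000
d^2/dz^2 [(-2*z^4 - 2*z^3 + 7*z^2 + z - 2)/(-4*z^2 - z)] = 4*(16*z^6 + 12*z^5 + 3*z^4 + 7*z^3 + 48*z^2 + 12*z + 1)/(z^3*(64*z^3 + 48*z^2 + 12*z + 1))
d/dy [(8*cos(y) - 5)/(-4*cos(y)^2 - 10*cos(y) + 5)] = 2*(-16*cos(y)^2 + 20*cos(y) + 5)*sin(y)/(-4*sin(y)^2 + 10*cos(y) - 1)^2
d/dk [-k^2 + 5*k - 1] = 5 - 2*k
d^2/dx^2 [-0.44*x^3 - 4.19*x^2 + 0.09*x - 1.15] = -2.64*x - 8.38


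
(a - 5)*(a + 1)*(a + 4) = a^3 - 21*a - 20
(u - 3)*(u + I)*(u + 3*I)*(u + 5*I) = u^4 - 3*u^3 + 9*I*u^3 - 23*u^2 - 27*I*u^2 + 69*u - 15*I*u + 45*I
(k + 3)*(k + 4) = k^2 + 7*k + 12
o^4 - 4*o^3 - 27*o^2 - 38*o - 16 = (o - 8)*(o + 1)^2*(o + 2)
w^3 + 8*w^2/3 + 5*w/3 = w*(w + 1)*(w + 5/3)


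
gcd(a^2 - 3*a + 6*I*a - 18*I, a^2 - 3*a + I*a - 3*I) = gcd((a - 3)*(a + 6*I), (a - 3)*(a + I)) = a - 3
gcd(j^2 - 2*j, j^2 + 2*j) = j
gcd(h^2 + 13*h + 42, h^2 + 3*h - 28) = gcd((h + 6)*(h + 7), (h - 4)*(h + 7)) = h + 7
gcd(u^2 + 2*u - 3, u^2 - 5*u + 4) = u - 1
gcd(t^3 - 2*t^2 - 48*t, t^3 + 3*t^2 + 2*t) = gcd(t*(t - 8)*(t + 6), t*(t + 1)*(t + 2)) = t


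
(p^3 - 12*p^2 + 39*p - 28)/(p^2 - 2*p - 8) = (p^2 - 8*p + 7)/(p + 2)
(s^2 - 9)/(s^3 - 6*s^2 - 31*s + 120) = (s + 3)/(s^2 - 3*s - 40)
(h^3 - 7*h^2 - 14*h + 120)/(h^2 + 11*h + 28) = (h^2 - 11*h + 30)/(h + 7)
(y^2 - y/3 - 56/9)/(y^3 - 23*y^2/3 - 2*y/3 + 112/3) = (y + 7/3)/(y^2 - 5*y - 14)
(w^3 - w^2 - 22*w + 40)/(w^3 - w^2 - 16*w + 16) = (w^2 + 3*w - 10)/(w^2 + 3*w - 4)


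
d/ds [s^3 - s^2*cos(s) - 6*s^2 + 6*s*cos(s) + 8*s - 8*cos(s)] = s^2*sin(s) + 3*s^2 - 6*s*sin(s) - 2*s*cos(s) - 12*s + 8*sin(s) + 6*cos(s) + 8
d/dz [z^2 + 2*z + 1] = 2*z + 2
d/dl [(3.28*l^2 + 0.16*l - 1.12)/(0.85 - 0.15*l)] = (-0.492*l^2 + 5.576*l - 0.032)/(0.0225*l^2 - 0.255*l + 0.7225)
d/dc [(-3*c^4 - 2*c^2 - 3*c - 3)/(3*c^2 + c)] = (-18*c^5 - 9*c^4 + 7*c^2 + 18*c + 3)/(c^2*(9*c^2 + 6*c + 1))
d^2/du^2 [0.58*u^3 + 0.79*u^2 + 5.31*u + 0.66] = 3.48*u + 1.58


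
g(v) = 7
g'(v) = 0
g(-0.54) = 7.00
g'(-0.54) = 0.00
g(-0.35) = 7.00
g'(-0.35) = 0.00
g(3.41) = 7.00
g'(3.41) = 0.00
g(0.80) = 7.00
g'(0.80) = 0.00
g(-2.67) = 7.00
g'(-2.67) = 0.00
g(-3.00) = 7.00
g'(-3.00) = 0.00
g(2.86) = 7.00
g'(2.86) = 0.00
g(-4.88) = 7.00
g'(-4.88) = 0.00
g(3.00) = 7.00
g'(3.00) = 0.00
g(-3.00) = 7.00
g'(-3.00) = 0.00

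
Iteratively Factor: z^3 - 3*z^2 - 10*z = (z)*(z^2 - 3*z - 10) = z*(z + 2)*(z - 5)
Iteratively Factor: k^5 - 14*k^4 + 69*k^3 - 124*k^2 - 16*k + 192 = (k + 1)*(k^4 - 15*k^3 + 84*k^2 - 208*k + 192) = (k - 4)*(k + 1)*(k^3 - 11*k^2 + 40*k - 48) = (k - 4)^2*(k + 1)*(k^2 - 7*k + 12) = (k - 4)^2*(k - 3)*(k + 1)*(k - 4)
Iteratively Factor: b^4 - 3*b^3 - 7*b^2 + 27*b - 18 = (b - 1)*(b^3 - 2*b^2 - 9*b + 18) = (b - 2)*(b - 1)*(b^2 - 9) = (b - 3)*(b - 2)*(b - 1)*(b + 3)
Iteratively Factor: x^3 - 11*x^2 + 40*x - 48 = (x - 4)*(x^2 - 7*x + 12) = (x - 4)^2*(x - 3)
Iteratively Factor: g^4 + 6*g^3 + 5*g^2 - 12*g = (g + 4)*(g^3 + 2*g^2 - 3*g) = (g - 1)*(g + 4)*(g^2 + 3*g) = (g - 1)*(g + 3)*(g + 4)*(g)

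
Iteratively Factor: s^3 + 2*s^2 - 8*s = (s + 4)*(s^2 - 2*s) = (s - 2)*(s + 4)*(s)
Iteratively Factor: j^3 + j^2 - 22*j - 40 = (j + 2)*(j^2 - j - 20) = (j + 2)*(j + 4)*(j - 5)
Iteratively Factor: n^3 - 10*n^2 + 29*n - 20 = (n - 4)*(n^2 - 6*n + 5) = (n - 4)*(n - 1)*(n - 5)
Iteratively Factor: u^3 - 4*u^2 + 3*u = (u - 3)*(u^2 - u) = (u - 3)*(u - 1)*(u)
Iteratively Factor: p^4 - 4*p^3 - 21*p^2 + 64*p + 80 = (p + 4)*(p^3 - 8*p^2 + 11*p + 20) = (p - 4)*(p + 4)*(p^2 - 4*p - 5) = (p - 4)*(p + 1)*(p + 4)*(p - 5)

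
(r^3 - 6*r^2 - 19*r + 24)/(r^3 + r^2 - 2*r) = (r^2 - 5*r - 24)/(r*(r + 2))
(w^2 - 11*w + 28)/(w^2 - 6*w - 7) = (w - 4)/(w + 1)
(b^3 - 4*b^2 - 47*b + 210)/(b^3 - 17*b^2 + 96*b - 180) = (b + 7)/(b - 6)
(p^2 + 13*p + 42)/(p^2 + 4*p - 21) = (p + 6)/(p - 3)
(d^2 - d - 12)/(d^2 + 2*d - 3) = (d - 4)/(d - 1)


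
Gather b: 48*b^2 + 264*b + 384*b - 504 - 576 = 48*b^2 + 648*b - 1080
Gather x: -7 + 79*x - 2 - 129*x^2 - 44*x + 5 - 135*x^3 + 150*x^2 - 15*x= -135*x^3 + 21*x^2 + 20*x - 4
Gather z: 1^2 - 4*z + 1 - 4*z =2 - 8*z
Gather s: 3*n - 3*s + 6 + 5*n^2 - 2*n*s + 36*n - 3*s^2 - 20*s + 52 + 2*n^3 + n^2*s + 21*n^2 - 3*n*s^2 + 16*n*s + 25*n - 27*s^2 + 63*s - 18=2*n^3 + 26*n^2 + 64*n + s^2*(-3*n - 30) + s*(n^2 + 14*n + 40) + 40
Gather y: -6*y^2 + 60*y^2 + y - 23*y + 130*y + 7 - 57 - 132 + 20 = 54*y^2 + 108*y - 162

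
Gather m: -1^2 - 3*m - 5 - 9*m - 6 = -12*m - 12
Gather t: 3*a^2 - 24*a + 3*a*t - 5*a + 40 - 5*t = 3*a^2 - 29*a + t*(3*a - 5) + 40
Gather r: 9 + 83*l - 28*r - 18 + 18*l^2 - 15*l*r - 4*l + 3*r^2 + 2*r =18*l^2 + 79*l + 3*r^2 + r*(-15*l - 26) - 9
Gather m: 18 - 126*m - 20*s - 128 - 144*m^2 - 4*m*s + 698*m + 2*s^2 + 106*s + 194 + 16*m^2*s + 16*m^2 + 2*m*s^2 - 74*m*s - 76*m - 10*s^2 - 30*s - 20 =m^2*(16*s - 128) + m*(2*s^2 - 78*s + 496) - 8*s^2 + 56*s + 64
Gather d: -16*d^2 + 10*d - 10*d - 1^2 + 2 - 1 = -16*d^2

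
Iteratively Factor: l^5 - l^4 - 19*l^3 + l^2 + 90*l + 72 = (l + 3)*(l^4 - 4*l^3 - 7*l^2 + 22*l + 24) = (l + 1)*(l + 3)*(l^3 - 5*l^2 - 2*l + 24) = (l + 1)*(l + 2)*(l + 3)*(l^2 - 7*l + 12) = (l - 4)*(l + 1)*(l + 2)*(l + 3)*(l - 3)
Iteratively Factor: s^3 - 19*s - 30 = (s + 3)*(s^2 - 3*s - 10) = (s - 5)*(s + 3)*(s + 2)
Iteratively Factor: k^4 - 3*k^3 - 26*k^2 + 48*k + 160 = (k - 4)*(k^3 + k^2 - 22*k - 40) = (k - 5)*(k - 4)*(k^2 + 6*k + 8) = (k - 5)*(k - 4)*(k + 2)*(k + 4)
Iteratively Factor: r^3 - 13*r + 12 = (r - 1)*(r^2 + r - 12) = (r - 3)*(r - 1)*(r + 4)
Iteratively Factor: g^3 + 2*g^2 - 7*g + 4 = (g + 4)*(g^2 - 2*g + 1) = (g - 1)*(g + 4)*(g - 1)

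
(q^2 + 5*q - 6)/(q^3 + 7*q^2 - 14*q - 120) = (q - 1)/(q^2 + q - 20)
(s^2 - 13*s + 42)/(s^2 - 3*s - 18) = (s - 7)/(s + 3)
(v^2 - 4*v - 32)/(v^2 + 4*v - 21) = (v^2 - 4*v - 32)/(v^2 + 4*v - 21)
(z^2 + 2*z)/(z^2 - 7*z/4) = 4*(z + 2)/(4*z - 7)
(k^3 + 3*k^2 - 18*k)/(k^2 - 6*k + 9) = k*(k + 6)/(k - 3)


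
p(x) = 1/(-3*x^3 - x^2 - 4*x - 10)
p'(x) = (9*x^2 + 2*x + 4)/(-3*x^3 - x^2 - 4*x - 10)^2 = (9*x^2 + 2*x + 4)/(3*x^3 + x^2 + 4*x + 10)^2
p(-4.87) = 0.00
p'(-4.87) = 0.00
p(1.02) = -0.05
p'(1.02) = 0.05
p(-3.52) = 0.01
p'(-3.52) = 0.01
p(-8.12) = 0.00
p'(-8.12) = 0.00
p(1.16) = -0.05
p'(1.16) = 0.04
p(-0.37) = -0.12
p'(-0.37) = 0.06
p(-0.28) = -0.11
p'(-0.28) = 0.05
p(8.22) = -0.00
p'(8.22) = 0.00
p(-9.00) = 0.00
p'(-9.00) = 0.00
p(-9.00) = 0.00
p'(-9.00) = 0.00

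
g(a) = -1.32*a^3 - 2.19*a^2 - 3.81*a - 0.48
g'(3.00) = -52.59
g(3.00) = -67.26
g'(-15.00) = -829.11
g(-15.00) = 4018.92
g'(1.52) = -19.62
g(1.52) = -15.97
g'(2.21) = -32.83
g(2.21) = -33.84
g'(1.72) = -23.06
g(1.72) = -20.23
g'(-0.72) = -2.71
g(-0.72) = 1.62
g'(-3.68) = -41.32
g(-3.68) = 49.67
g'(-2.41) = -16.25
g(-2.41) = 14.46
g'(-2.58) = -18.87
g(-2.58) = 17.44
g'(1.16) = -14.22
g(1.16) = -9.91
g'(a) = -3.96*a^2 - 4.38*a - 3.81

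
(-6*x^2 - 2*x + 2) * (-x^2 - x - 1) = 6*x^4 + 8*x^3 + 6*x^2 - 2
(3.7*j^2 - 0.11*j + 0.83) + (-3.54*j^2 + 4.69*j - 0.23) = 0.16*j^2 + 4.58*j + 0.6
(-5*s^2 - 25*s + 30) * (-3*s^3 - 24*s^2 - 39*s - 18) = 15*s^5 + 195*s^4 + 705*s^3 + 345*s^2 - 720*s - 540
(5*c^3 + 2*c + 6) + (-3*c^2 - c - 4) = 5*c^3 - 3*c^2 + c + 2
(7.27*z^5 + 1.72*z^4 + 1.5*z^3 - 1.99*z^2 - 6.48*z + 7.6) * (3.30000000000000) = 23.991*z^5 + 5.676*z^4 + 4.95*z^3 - 6.567*z^2 - 21.384*z + 25.08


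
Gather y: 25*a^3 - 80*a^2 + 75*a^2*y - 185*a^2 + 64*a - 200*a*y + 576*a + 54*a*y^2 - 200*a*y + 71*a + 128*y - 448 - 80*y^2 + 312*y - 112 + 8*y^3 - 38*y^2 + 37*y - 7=25*a^3 - 265*a^2 + 711*a + 8*y^3 + y^2*(54*a - 118) + y*(75*a^2 - 400*a + 477) - 567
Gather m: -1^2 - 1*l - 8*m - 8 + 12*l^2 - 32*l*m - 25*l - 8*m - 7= 12*l^2 - 26*l + m*(-32*l - 16) - 16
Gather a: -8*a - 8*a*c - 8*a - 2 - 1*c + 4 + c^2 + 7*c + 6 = a*(-8*c - 16) + c^2 + 6*c + 8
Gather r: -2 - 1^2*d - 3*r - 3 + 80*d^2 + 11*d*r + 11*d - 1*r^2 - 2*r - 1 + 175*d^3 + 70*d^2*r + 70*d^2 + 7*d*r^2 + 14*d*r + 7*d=175*d^3 + 150*d^2 + 17*d + r^2*(7*d - 1) + r*(70*d^2 + 25*d - 5) - 6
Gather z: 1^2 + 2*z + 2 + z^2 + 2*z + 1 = z^2 + 4*z + 4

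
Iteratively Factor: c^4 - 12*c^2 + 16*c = (c - 2)*(c^3 + 2*c^2 - 8*c) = (c - 2)*(c + 4)*(c^2 - 2*c) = (c - 2)^2*(c + 4)*(c)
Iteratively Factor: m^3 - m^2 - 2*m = (m + 1)*(m^2 - 2*m) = m*(m + 1)*(m - 2)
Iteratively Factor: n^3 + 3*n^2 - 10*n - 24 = (n + 2)*(n^2 + n - 12) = (n + 2)*(n + 4)*(n - 3)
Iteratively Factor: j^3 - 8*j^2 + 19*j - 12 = (j - 4)*(j^2 - 4*j + 3) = (j - 4)*(j - 3)*(j - 1)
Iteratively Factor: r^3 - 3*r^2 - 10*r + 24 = (r - 4)*(r^2 + r - 6) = (r - 4)*(r + 3)*(r - 2)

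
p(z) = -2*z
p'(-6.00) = -2.00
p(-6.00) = 12.00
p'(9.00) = -2.00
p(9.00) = -18.00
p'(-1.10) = -2.00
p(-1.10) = 2.20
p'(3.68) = -2.00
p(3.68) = -7.36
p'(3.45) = -2.00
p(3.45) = -6.90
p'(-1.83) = -2.00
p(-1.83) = 3.66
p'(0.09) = -2.00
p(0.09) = -0.18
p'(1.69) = -2.00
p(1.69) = -3.38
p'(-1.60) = -2.00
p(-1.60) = 3.20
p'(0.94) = -2.00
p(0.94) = -1.88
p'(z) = -2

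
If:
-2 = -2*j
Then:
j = 1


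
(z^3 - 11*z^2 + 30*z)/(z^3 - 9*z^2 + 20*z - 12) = z*(z - 5)/(z^2 - 3*z + 2)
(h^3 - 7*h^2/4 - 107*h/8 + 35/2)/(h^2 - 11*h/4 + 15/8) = (2*h^2 - h - 28)/(2*h - 3)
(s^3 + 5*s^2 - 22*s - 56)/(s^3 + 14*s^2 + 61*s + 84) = (s^2 - 2*s - 8)/(s^2 + 7*s + 12)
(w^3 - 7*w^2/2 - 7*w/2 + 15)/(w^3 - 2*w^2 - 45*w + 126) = (w^2 - w/2 - 5)/(w^2 + w - 42)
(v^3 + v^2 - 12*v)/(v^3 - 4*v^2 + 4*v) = (v^2 + v - 12)/(v^2 - 4*v + 4)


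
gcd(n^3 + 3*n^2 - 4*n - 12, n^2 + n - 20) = 1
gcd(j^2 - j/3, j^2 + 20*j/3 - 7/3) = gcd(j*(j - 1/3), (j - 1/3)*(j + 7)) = j - 1/3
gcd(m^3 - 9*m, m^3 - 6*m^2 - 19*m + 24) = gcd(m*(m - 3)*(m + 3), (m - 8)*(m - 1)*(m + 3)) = m + 3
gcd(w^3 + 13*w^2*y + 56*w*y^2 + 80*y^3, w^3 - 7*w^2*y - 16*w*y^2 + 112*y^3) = w + 4*y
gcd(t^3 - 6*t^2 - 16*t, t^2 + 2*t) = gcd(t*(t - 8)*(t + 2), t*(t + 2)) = t^2 + 2*t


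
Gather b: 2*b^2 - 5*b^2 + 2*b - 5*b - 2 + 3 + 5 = -3*b^2 - 3*b + 6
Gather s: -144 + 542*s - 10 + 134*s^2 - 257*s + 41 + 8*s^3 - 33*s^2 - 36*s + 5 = 8*s^3 + 101*s^2 + 249*s - 108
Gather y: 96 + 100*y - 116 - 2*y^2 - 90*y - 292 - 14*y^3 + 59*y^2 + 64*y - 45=-14*y^3 + 57*y^2 + 74*y - 357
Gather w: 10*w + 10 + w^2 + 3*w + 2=w^2 + 13*w + 12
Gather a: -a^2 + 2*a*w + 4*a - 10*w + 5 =-a^2 + a*(2*w + 4) - 10*w + 5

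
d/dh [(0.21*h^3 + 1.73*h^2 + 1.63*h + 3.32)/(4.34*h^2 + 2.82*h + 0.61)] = (0.9114*h^4 + 1.1844*h^3 - 1.8113*h^2 - 26.707*h - 8.3681)/(18.8356*h^4 + 24.4776*h^3 + 13.2472*h^2 + 3.4404*h + 0.3721)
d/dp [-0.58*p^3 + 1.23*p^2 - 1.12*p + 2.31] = -1.74*p^2 + 2.46*p - 1.12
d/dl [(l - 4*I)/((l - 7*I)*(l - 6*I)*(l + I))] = 2*(-l^3 + 12*I*l^2 + 48*l - 79*I)/(l^6 - 24*I*l^5 - 202*l^4 + 612*I*l^3 - 167*l^2 + 2436*I*l - 1764)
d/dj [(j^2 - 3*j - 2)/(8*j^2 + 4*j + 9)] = (28*j^2 + 50*j - 19)/(64*j^4 + 64*j^3 + 160*j^2 + 72*j + 81)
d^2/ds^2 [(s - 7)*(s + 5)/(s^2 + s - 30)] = 2*(-3*s^3 - 15*s^2 - 285*s - 245)/(s^6 + 3*s^5 - 87*s^4 - 179*s^3 + 2610*s^2 + 2700*s - 27000)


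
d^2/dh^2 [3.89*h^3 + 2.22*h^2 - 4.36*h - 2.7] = 23.34*h + 4.44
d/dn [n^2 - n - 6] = 2*n - 1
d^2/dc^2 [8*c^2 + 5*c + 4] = 16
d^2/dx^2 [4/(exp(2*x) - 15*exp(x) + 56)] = 4*((15 - 4*exp(x))*(exp(2*x) - 15*exp(x) + 56) + 2*(2*exp(x) - 15)^2*exp(x))*exp(x)/(exp(2*x) - 15*exp(x) + 56)^3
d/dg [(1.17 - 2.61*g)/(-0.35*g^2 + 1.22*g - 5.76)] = (-0.9135*g^2 + 0.819*g + 13.6062)/(0.1225*g^4 - 0.854*g^3 + 5.5204*g^2 - 14.0544*g + 33.1776)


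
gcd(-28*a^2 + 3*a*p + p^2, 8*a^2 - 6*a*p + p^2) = -4*a + p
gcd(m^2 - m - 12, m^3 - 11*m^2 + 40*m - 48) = m - 4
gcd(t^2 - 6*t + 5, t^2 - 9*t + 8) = t - 1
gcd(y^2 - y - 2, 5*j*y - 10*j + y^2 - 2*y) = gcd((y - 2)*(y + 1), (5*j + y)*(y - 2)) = y - 2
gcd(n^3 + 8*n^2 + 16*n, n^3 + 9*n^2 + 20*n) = n^2 + 4*n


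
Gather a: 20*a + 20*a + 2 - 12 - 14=40*a - 24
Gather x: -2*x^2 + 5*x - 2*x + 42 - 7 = -2*x^2 + 3*x + 35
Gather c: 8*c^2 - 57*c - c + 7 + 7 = 8*c^2 - 58*c + 14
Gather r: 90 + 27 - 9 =108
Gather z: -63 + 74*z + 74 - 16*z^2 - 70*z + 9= -16*z^2 + 4*z + 20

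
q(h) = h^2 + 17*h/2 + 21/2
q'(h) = 2*h + 17/2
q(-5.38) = -6.29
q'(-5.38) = -2.26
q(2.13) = 33.14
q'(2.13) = 12.76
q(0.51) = 15.10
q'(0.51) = 9.52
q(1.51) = 25.62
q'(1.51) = 11.52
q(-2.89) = -5.71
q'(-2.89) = 2.72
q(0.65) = 16.45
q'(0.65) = 9.80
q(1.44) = 24.81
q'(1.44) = 11.38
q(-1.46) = 0.22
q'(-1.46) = 5.58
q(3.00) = 45.00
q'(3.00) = 14.50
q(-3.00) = -6.00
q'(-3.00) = 2.50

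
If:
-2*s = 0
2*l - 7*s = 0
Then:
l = 0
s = 0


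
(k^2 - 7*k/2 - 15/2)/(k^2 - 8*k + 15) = (k + 3/2)/(k - 3)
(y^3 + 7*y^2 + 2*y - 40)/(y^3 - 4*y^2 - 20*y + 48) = (y + 5)/(y - 6)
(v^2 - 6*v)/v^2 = (v - 6)/v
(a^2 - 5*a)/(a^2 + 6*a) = (a - 5)/(a + 6)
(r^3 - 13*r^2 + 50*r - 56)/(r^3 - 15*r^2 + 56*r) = (r^2 - 6*r + 8)/(r*(r - 8))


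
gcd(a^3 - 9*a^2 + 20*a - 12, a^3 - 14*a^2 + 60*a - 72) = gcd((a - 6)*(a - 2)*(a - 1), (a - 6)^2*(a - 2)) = a^2 - 8*a + 12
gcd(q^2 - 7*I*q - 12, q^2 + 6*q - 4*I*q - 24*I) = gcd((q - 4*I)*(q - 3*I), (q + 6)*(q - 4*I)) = q - 4*I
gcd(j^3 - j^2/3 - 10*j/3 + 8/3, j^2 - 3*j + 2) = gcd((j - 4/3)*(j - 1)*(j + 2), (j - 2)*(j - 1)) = j - 1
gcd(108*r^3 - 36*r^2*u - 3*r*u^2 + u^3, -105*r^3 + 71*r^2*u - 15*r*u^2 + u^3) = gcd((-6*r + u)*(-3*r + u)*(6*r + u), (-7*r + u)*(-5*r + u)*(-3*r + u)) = 3*r - u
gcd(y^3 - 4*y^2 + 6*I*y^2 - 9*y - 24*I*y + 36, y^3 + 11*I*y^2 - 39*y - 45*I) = y^2 + 6*I*y - 9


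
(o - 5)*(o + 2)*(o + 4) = o^3 + o^2 - 22*o - 40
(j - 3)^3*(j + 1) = j^4 - 8*j^3 + 18*j^2 - 27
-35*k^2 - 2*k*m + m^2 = (-7*k + m)*(5*k + m)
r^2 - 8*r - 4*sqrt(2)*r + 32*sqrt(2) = (r - 8)*(r - 4*sqrt(2))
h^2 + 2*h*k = h*(h + 2*k)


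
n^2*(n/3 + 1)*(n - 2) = n^4/3 + n^3/3 - 2*n^2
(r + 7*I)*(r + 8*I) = r^2 + 15*I*r - 56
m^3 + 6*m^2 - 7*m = m*(m - 1)*(m + 7)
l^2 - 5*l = l*(l - 5)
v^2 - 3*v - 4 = (v - 4)*(v + 1)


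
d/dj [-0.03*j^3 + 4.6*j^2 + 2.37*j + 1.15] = -0.09*j^2 + 9.2*j + 2.37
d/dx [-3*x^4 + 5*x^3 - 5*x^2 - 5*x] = -12*x^3 + 15*x^2 - 10*x - 5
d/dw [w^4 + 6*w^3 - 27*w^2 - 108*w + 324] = 4*w^3 + 18*w^2 - 54*w - 108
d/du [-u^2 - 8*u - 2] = -2*u - 8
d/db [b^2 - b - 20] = 2*b - 1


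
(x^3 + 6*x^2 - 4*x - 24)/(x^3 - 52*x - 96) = (x - 2)/(x - 8)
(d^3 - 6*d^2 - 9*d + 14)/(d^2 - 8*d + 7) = d + 2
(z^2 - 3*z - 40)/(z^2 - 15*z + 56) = (z + 5)/(z - 7)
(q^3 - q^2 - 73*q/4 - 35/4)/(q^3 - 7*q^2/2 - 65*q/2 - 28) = (2*q^2 - 9*q - 5)/(2*(q^2 - 7*q - 8))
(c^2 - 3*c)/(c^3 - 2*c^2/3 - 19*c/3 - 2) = 3*c/(3*c^2 + 7*c + 2)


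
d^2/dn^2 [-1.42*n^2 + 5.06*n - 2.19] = -2.84000000000000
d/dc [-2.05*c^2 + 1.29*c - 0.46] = 1.29 - 4.1*c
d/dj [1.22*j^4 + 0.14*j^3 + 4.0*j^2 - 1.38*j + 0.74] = 4.88*j^3 + 0.42*j^2 + 8.0*j - 1.38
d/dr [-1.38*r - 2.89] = -1.38000000000000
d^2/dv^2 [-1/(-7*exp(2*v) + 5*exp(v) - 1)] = ((5 - 28*exp(v))*(7*exp(2*v) - 5*exp(v) + 1) + 2*(14*exp(v) - 5)^2*exp(v))*exp(v)/(7*exp(2*v) - 5*exp(v) + 1)^3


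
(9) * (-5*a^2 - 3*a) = -45*a^2 - 27*a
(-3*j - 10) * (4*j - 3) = -12*j^2 - 31*j + 30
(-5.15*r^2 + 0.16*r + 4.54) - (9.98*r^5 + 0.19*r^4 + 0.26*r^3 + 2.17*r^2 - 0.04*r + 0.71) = -9.98*r^5 - 0.19*r^4 - 0.26*r^3 - 7.32*r^2 + 0.2*r + 3.83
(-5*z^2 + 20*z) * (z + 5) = -5*z^3 - 5*z^2 + 100*z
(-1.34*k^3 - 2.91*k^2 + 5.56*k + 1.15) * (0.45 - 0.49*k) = 0.6566*k^4 + 0.8229*k^3 - 4.0339*k^2 + 1.9385*k + 0.5175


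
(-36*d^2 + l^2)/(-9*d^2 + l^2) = (36*d^2 - l^2)/(9*d^2 - l^2)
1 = 1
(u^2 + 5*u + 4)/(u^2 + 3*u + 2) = (u + 4)/(u + 2)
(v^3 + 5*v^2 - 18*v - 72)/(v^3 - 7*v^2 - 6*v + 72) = (v + 6)/(v - 6)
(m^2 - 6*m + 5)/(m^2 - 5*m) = (m - 1)/m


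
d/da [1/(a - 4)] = -1/(a - 4)^2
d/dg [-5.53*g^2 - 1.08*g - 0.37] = -11.06*g - 1.08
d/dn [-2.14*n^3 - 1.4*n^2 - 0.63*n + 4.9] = -6.42*n^2 - 2.8*n - 0.63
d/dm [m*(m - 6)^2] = 3*(m - 6)*(m - 2)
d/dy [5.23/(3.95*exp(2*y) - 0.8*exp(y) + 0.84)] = (4.184 - 41.317*exp(y))*exp(y)/(3.95*exp(2*y) - 0.8*exp(y) + 0.84)^2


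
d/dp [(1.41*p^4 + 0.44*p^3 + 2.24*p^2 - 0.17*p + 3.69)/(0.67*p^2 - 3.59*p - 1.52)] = (1.8894*p^5 - 14.8909*p^4 - 11.732*p^3 - 9.9341*p^2 - 11.7542*p + 13.5055)/(0.4489*p^4 - 4.8106*p^3 + 10.8513*p^2 + 10.9136*p + 2.3104)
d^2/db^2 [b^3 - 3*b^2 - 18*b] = 6*b - 6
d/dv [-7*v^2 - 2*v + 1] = -14*v - 2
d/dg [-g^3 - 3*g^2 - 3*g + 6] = -3*g^2 - 6*g - 3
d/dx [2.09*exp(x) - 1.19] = 2.09*exp(x)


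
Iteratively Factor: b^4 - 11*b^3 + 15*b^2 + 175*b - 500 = (b - 5)*(b^3 - 6*b^2 - 15*b + 100) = (b - 5)^2*(b^2 - b - 20) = (b - 5)^3*(b + 4)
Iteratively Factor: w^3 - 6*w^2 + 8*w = (w - 2)*(w^2 - 4*w) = (w - 4)*(w - 2)*(w)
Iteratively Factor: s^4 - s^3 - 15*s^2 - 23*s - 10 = (s + 2)*(s^3 - 3*s^2 - 9*s - 5) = (s - 5)*(s + 2)*(s^2 + 2*s + 1) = (s - 5)*(s + 1)*(s + 2)*(s + 1)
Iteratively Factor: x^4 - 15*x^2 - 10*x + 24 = (x - 1)*(x^3 + x^2 - 14*x - 24) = (x - 1)*(x + 3)*(x^2 - 2*x - 8) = (x - 4)*(x - 1)*(x + 3)*(x + 2)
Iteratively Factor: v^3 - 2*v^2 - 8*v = (v - 4)*(v^2 + 2*v) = v*(v - 4)*(v + 2)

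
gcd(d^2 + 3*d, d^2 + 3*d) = d^2 + 3*d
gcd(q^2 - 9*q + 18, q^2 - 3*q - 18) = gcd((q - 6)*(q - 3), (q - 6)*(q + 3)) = q - 6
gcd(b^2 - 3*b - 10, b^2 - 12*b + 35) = b - 5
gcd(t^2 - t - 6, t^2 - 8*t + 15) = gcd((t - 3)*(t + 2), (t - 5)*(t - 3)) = t - 3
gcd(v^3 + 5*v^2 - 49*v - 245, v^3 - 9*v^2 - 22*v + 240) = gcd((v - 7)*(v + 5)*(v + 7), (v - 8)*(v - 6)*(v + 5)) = v + 5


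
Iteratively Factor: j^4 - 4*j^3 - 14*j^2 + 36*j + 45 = (j - 3)*(j^3 - j^2 - 17*j - 15) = (j - 3)*(j + 1)*(j^2 - 2*j - 15) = (j - 5)*(j - 3)*(j + 1)*(j + 3)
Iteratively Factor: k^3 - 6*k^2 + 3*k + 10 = (k + 1)*(k^2 - 7*k + 10) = (k - 5)*(k + 1)*(k - 2)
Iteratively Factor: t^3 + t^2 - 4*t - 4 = (t + 1)*(t^2 - 4) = (t - 2)*(t + 1)*(t + 2)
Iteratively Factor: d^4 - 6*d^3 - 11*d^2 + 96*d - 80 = (d - 4)*(d^3 - 2*d^2 - 19*d + 20) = (d - 4)*(d + 4)*(d^2 - 6*d + 5) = (d - 5)*(d - 4)*(d + 4)*(d - 1)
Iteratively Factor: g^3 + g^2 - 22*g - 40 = (g + 4)*(g^2 - 3*g - 10) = (g - 5)*(g + 4)*(g + 2)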